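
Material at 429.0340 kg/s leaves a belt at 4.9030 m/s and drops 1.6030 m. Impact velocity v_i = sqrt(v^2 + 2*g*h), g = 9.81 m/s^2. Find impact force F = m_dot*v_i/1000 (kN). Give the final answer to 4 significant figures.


v_i = sqrt(4.9030^2 + 2*9.81*1.6030) = 7.44918 m/s
F = 429.0340 * 7.44918 / 1000
F = 3.196 kN


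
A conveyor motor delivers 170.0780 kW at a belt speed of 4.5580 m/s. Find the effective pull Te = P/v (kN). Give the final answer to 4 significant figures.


Te = P / v = 170.0780 / 4.5580
Te = 37.31 kN


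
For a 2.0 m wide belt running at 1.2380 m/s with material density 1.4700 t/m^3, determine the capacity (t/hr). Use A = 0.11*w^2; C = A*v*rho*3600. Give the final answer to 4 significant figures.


A = 0.11 * 2.0^2 = 0.44 m^2
C = 0.44 * 1.2380 * 1.4700 * 3600
C = 2883 t/hr


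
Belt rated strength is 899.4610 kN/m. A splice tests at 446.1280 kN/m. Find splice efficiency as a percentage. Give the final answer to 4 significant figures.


Eff = 446.1280 / 899.4610 * 100
Eff = 49.60 %


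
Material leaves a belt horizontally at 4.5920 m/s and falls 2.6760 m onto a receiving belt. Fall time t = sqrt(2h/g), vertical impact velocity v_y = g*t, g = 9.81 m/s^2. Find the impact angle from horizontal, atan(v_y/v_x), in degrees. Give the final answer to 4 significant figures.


t = sqrt(2*2.6760/9.81) = 0.738624 s
v_y = 9.81 * 0.738624 = 7.2459 m/s
angle = atan(7.2459 / 4.5920) = 57.64 deg


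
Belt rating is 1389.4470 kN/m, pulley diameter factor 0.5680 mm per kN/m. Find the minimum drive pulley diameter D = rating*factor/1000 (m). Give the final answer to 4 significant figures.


D = 1389.4470 * 0.5680 / 1000
D = 0.7892 m


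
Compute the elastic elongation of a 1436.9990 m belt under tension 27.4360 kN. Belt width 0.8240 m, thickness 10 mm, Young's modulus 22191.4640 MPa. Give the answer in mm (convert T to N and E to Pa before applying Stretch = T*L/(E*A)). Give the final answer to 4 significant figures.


A = 0.8240 * 0.01 = 0.00824 m^2
Stretch = 27.4360*1000 * 1436.9990 / (22191.4640e6 * 0.00824) * 1000
Stretch = 215.6 mm


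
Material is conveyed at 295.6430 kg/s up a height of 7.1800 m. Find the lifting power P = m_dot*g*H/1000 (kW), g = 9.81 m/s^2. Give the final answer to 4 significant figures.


P = 295.6430 * 9.81 * 7.1800 / 1000
P = 20.82 kW


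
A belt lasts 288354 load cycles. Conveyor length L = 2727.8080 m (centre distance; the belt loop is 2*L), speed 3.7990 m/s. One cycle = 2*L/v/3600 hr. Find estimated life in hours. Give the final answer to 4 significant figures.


cycle_time = 2 * 2727.8080 / 3.7990 / 3600 = 0.398907 hr
life = 288354 * 0.398907 = 115000 hours


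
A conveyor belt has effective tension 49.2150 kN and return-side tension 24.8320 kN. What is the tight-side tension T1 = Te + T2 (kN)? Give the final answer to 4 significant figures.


T1 = Te + T2 = 49.2150 + 24.8320
T1 = 74.05 kN


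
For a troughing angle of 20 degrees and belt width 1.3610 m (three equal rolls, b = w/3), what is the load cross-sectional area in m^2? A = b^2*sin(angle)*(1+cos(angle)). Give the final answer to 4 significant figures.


b = 1.3610/3 = 0.453667 m
A = 0.453667^2 * sin(20 deg) * (1 + cos(20 deg))
A = 0.1365 m^2


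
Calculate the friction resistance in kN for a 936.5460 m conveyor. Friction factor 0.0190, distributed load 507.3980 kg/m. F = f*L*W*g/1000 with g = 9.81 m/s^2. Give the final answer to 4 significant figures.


F = 0.0190 * 936.5460 * 507.3980 * 9.81 / 1000
F = 88.57 kN


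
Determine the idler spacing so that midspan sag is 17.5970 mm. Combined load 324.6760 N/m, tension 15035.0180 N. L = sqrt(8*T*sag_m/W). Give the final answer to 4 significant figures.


sag = 17.5970/1000 = 0.017597 m
L = sqrt(8 * 15035.0180 * 0.017597 / 324.6760)
L = 2.553 m


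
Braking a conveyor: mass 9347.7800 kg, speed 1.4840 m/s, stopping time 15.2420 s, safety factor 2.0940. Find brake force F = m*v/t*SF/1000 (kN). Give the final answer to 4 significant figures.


F = 9347.7800 * 1.4840 / 15.2420 * 2.0940 / 1000
F = 1.906 kN


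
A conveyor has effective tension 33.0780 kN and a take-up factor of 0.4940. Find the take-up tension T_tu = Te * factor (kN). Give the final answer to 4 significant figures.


T_tu = 33.0780 * 0.4940
T_tu = 16.34 kN


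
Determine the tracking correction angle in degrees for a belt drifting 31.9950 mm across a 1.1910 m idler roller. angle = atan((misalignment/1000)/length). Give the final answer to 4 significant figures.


misalign_m = 31.9950 / 1000 = 0.031995 m
angle = atan(0.031995 / 1.1910)
angle = 1.539 deg


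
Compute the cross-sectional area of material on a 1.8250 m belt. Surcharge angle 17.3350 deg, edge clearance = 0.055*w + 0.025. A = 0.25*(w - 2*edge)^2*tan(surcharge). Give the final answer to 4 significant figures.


edge = 0.055*1.8250 + 0.025 = 0.125375 m
ew = 1.8250 - 2*0.125375 = 1.57425 m
A = 0.25 * 1.57425^2 * tan(17.3350 deg)
A = 0.1934 m^2


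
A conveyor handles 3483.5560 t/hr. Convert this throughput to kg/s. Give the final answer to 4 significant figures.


m_dot = 3483.5560 * 1000 / 3600
m_dot = 967.7 kg/s


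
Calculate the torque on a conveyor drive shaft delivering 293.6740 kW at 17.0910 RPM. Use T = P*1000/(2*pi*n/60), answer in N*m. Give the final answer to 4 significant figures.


omega = 2*pi*17.0910/60 = 1.78977 rad/s
T = 293.6740*1000 / 1.78977
T = 164100 N*m


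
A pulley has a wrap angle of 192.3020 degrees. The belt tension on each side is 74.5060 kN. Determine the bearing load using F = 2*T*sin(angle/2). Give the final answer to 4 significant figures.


F = 2 * 74.5060 * sin(192.3020/2 deg)
F = 148.2 kN


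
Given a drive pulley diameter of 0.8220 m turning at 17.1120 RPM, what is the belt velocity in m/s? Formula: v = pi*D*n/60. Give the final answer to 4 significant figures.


v = pi * 0.8220 * 17.1120 / 60
v = 0.7365 m/s


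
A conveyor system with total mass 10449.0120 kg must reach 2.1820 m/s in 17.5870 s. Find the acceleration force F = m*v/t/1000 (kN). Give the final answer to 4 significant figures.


F = 10449.0120 * 2.1820 / 17.5870 / 1000
F = 1.296 kN


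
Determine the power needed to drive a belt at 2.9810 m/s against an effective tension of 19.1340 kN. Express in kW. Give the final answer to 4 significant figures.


P = Te * v = 19.1340 * 2.9810
P = 57.04 kW


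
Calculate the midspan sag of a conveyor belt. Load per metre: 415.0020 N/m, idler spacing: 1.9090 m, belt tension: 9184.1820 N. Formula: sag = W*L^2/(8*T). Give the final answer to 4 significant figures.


sag = 415.0020 * 1.9090^2 / (8 * 9184.1820)
sag = 0.02058 m


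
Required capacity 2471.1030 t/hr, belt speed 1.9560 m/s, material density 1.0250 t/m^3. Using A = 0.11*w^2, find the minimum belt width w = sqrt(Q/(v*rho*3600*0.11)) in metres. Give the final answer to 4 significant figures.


A_req = 2471.1030 / (1.9560 * 1.0250 * 3600) = 0.34237 m^2
w = sqrt(0.34237 / 0.11)
w = 1.764 m


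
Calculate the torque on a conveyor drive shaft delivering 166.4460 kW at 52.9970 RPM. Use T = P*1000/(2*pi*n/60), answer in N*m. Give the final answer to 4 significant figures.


omega = 2*pi*52.9970/60 = 5.54983 rad/s
T = 166.4460*1000 / 5.54983
T = 29990 N*m


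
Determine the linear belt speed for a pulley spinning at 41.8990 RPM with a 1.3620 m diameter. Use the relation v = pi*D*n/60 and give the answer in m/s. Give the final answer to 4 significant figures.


v = pi * 1.3620 * 41.8990 / 60
v = 2.988 m/s


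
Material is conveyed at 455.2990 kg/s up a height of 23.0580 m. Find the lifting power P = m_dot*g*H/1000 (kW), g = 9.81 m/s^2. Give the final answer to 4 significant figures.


P = 455.2990 * 9.81 * 23.0580 / 1000
P = 103.0 kW


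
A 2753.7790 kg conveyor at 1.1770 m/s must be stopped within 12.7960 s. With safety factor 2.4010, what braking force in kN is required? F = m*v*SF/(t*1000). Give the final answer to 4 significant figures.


F = 2753.7790 * 1.1770 / 12.7960 * 2.4010 / 1000
F = 0.6082 kN


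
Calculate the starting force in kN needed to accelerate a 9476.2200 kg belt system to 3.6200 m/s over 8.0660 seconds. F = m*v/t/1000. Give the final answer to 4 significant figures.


F = 9476.2200 * 3.6200 / 8.0660 / 1000
F = 4.253 kN


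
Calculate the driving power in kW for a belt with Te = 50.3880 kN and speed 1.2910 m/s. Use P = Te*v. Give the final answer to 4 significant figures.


P = Te * v = 50.3880 * 1.2910
P = 65.05 kW


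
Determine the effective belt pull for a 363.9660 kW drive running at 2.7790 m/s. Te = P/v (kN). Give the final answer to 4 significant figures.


Te = P / v = 363.9660 / 2.7790
Te = 131.0 kN


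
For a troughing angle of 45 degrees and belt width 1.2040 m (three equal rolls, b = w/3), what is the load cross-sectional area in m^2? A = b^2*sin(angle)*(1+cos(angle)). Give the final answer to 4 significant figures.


b = 1.2040/3 = 0.401333 m
A = 0.401333^2 * sin(45 deg) * (1 + cos(45 deg))
A = 0.1944 m^2


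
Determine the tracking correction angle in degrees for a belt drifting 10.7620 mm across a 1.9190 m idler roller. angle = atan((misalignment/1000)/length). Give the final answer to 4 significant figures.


misalign_m = 10.7620 / 1000 = 0.010762 m
angle = atan(0.010762 / 1.9190)
angle = 0.3213 deg


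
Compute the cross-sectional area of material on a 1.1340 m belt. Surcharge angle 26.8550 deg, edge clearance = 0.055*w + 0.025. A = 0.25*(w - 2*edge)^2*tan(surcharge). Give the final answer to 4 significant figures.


edge = 0.055*1.1340 + 0.025 = 0.08737 m
ew = 1.1340 - 2*0.08737 = 0.95926 m
A = 0.25 * 0.95926^2 * tan(26.8550 deg)
A = 0.1165 m^2


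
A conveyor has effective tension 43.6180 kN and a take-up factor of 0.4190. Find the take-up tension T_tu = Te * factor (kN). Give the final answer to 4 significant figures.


T_tu = 43.6180 * 0.4190
T_tu = 18.28 kN


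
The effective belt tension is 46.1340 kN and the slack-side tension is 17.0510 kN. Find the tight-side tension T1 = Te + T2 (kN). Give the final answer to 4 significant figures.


T1 = Te + T2 = 46.1340 + 17.0510
T1 = 63.19 kN


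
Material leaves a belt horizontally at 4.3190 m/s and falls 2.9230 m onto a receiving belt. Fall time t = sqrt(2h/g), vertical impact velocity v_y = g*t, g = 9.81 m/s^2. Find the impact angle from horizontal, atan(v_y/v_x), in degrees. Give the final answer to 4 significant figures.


t = sqrt(2*2.9230/9.81) = 0.77196 s
v_y = 9.81 * 0.77196 = 7.57293 m/s
angle = atan(7.57293 / 4.3190) = 60.30 deg


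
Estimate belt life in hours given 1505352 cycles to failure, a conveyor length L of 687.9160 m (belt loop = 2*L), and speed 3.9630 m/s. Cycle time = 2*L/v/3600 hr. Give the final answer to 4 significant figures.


cycle_time = 2 * 687.9160 / 3.9630 / 3600 = 0.0964359 hr
life = 1505352 * 0.0964359 = 145200 hours


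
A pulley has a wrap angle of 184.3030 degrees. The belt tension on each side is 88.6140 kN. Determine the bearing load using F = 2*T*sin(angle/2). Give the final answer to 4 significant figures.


F = 2 * 88.6140 * sin(184.3030/2 deg)
F = 177.1 kN


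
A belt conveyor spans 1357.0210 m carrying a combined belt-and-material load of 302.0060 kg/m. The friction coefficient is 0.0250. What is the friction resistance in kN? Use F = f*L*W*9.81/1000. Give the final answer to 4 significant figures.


F = 0.0250 * 1357.0210 * 302.0060 * 9.81 / 1000
F = 100.5 kN


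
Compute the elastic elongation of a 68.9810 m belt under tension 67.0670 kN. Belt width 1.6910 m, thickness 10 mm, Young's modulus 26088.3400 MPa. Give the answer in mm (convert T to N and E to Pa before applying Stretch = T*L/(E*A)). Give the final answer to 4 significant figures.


A = 1.6910 * 0.01 = 0.01691 m^2
Stretch = 67.0670*1000 * 68.9810 / (26088.3400e6 * 0.01691) * 1000
Stretch = 10.49 mm


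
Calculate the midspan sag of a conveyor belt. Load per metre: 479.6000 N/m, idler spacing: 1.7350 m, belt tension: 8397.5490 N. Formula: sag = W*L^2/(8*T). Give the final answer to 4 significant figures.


sag = 479.6000 * 1.7350^2 / (8 * 8397.5490)
sag = 0.02149 m


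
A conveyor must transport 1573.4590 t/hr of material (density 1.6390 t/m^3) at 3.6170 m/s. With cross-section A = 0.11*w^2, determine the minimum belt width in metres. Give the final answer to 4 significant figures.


A_req = 1573.4590 / (3.6170 * 1.6390 * 3600) = 0.0737268 m^2
w = sqrt(0.0737268 / 0.11)
w = 0.8187 m


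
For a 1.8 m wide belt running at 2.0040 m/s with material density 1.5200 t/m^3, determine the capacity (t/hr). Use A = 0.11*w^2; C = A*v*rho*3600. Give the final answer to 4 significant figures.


A = 0.11 * 1.8^2 = 0.3564 m^2
C = 0.3564 * 2.0040 * 1.5200 * 3600
C = 3908 t/hr


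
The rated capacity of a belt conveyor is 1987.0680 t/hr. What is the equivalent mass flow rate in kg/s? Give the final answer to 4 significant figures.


m_dot = 1987.0680 * 1000 / 3600
m_dot = 552.0 kg/s


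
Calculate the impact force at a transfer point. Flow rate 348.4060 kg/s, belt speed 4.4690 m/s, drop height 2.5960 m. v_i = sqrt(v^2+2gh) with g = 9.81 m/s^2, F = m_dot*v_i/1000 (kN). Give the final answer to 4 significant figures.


v_i = sqrt(4.4690^2 + 2*9.81*2.5960) = 8.42054 m/s
F = 348.4060 * 8.42054 / 1000
F = 2.934 kN


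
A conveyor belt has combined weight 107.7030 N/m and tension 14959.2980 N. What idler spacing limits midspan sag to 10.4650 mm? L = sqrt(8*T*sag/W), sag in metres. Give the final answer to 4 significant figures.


sag = 10.4650/1000 = 0.010465 m
L = sqrt(8 * 14959.2980 * 0.010465 / 107.7030)
L = 3.410 m


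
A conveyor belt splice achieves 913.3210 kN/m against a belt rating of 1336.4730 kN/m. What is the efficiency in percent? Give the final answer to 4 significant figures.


Eff = 913.3210 / 1336.4730 * 100
Eff = 68.34 %


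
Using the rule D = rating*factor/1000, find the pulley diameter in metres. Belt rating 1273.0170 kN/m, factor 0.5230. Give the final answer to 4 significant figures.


D = 1273.0170 * 0.5230 / 1000
D = 0.6658 m


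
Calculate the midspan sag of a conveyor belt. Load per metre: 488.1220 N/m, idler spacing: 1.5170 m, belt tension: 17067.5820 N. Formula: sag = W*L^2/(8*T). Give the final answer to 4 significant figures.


sag = 488.1220 * 1.5170^2 / (8 * 17067.5820)
sag = 0.008227 m


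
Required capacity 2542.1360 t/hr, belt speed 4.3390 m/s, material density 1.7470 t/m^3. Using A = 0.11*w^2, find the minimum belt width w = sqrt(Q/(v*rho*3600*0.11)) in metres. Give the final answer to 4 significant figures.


A_req = 2542.1360 / (4.3390 * 1.7470 * 3600) = 0.0931566 m^2
w = sqrt(0.0931566 / 0.11)
w = 0.9203 m


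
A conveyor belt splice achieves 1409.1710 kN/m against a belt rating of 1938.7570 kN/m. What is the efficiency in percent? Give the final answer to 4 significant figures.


Eff = 1409.1710 / 1938.7570 * 100
Eff = 72.68 %


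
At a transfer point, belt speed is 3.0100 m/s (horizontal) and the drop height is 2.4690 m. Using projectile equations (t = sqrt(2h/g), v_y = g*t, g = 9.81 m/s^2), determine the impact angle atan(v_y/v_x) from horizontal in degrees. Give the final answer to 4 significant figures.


t = sqrt(2*2.4690/9.81) = 0.709481 s
v_y = 9.81 * 0.709481 = 6.96001 m/s
angle = atan(6.96001 / 3.0100) = 66.61 deg


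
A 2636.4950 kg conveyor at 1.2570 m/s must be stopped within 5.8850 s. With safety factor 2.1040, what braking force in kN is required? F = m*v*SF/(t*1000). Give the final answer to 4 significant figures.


F = 2636.4950 * 1.2570 / 5.8850 * 2.1040 / 1000
F = 1.185 kN


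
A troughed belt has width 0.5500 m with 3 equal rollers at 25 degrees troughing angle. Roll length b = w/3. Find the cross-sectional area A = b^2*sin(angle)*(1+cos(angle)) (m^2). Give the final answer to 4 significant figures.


b = 0.5500/3 = 0.183333 m
A = 0.183333^2 * sin(25 deg) * (1 + cos(25 deg))
A = 0.02708 m^2


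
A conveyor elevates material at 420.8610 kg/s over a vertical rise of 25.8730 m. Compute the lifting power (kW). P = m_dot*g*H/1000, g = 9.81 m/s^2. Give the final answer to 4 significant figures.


P = 420.8610 * 9.81 * 25.8730 / 1000
P = 106.8 kW


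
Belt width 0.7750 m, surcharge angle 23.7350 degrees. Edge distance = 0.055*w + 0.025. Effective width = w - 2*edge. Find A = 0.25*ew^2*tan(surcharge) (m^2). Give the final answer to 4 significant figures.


edge = 0.055*0.7750 + 0.025 = 0.067625 m
ew = 0.7750 - 2*0.067625 = 0.63975 m
A = 0.25 * 0.63975^2 * tan(23.7350 deg)
A = 0.04499 m^2


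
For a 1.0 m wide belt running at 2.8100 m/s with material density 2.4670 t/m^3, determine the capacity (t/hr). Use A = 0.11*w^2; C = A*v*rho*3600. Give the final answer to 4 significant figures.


A = 0.11 * 1.0^2 = 0.11 m^2
C = 0.11 * 2.8100 * 2.4670 * 3600
C = 2745 t/hr


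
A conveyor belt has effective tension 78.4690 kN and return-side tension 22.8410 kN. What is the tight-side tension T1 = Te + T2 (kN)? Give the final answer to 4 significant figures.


T1 = Te + T2 = 78.4690 + 22.8410
T1 = 101.3 kN


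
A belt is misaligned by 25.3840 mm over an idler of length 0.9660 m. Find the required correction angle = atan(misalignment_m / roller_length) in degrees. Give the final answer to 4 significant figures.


misalign_m = 25.3840 / 1000 = 0.025384 m
angle = atan(0.025384 / 0.9660)
angle = 1.505 deg


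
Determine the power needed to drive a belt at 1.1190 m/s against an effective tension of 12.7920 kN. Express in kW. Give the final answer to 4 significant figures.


P = Te * v = 12.7920 * 1.1190
P = 14.31 kW


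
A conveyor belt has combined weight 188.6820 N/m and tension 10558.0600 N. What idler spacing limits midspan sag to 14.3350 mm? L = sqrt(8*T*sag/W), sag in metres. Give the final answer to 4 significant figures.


sag = 14.3350/1000 = 0.014335 m
L = sqrt(8 * 10558.0600 * 0.014335 / 188.6820)
L = 2.533 m


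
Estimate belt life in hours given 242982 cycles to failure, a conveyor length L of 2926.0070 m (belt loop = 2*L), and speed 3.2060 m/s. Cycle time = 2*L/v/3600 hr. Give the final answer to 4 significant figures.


cycle_time = 2 * 2926.0070 / 3.2060 / 3600 = 0.507037 hr
life = 242982 * 0.507037 = 123200 hours


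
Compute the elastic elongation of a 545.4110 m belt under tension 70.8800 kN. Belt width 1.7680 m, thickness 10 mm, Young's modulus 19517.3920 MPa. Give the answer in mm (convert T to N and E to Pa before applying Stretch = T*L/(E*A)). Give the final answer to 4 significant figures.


A = 1.7680 * 0.01 = 0.01768 m^2
Stretch = 70.8800*1000 * 545.4110 / (19517.3920e6 * 0.01768) * 1000
Stretch = 112.0 mm


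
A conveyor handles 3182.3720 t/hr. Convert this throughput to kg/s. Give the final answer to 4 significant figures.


m_dot = 3182.3720 * 1000 / 3600
m_dot = 884.0 kg/s


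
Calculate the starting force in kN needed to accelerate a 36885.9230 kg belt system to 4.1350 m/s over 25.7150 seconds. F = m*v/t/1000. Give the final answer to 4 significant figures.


F = 36885.9230 * 4.1350 / 25.7150 / 1000
F = 5.931 kN


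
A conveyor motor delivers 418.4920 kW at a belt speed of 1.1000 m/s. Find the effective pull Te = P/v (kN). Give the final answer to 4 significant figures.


Te = P / v = 418.4920 / 1.1000
Te = 380.4 kN


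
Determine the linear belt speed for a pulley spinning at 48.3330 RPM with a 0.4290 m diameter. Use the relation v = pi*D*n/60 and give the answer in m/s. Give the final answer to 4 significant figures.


v = pi * 0.4290 * 48.3330 / 60
v = 1.086 m/s


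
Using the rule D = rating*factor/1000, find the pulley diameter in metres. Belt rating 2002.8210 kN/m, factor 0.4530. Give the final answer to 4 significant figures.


D = 2002.8210 * 0.4530 / 1000
D = 0.9073 m


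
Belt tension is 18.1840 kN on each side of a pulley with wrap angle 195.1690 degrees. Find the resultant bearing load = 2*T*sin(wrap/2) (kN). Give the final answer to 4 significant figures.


F = 2 * 18.1840 * sin(195.1690/2 deg)
F = 36.05 kN


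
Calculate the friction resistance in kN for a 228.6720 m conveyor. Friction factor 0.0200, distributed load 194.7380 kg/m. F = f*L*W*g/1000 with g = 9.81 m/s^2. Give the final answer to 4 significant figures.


F = 0.0200 * 228.6720 * 194.7380 * 9.81 / 1000
F = 8.737 kN


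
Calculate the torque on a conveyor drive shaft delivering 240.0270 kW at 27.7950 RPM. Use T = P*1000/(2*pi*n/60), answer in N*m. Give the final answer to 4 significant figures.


omega = 2*pi*27.7950/60 = 2.91069 rad/s
T = 240.0270*1000 / 2.91069
T = 82460 N*m


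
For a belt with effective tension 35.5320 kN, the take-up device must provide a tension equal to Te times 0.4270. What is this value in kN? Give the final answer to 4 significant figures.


T_tu = 35.5320 * 0.4270
T_tu = 15.17 kN


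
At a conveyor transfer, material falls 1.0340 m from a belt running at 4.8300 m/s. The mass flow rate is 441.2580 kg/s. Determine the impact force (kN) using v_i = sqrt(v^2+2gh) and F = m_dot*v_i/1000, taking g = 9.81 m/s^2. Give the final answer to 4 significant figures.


v_i = sqrt(4.8300^2 + 2*9.81*1.0340) = 6.60424 m/s
F = 441.2580 * 6.60424 / 1000
F = 2.914 kN


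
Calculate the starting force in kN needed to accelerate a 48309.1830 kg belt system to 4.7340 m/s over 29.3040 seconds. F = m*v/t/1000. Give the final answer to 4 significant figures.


F = 48309.1830 * 4.7340 / 29.3040 / 1000
F = 7.804 kN


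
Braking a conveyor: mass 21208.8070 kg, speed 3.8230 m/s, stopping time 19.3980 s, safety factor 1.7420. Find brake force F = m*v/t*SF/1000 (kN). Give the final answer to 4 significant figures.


F = 21208.8070 * 3.8230 / 19.3980 * 1.7420 / 1000
F = 7.281 kN


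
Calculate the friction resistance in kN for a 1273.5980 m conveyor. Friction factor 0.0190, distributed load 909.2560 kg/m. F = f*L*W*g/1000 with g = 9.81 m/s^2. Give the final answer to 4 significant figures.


F = 0.0190 * 1273.5980 * 909.2560 * 9.81 / 1000
F = 215.8 kN


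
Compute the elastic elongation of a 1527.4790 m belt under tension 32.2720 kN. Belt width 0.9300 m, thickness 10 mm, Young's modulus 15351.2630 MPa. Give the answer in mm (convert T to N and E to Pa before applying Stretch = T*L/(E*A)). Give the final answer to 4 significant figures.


A = 0.9300 * 0.01 = 0.00930 m^2
Stretch = 32.2720*1000 * 1527.4790 / (15351.2630e6 * 0.00930) * 1000
Stretch = 345.3 mm


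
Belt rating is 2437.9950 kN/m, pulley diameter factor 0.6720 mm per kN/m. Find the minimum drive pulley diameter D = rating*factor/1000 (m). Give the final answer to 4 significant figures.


D = 2437.9950 * 0.6720 / 1000
D = 1.638 m


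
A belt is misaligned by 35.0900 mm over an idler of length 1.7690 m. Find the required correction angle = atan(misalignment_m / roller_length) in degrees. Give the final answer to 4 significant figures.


misalign_m = 35.0900 / 1000 = 0.035090 m
angle = atan(0.035090 / 1.7690)
angle = 1.136 deg


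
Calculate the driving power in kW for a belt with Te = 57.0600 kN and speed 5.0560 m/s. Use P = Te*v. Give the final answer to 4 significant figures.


P = Te * v = 57.0600 * 5.0560
P = 288.5 kW


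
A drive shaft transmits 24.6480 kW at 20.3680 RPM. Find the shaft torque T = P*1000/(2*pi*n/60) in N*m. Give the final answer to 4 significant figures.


omega = 2*pi*20.3680/60 = 2.13293 rad/s
T = 24.6480*1000 / 2.13293
T = 11560 N*m


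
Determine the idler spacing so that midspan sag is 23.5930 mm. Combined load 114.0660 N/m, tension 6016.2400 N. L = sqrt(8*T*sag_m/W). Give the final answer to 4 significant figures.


sag = 23.5930/1000 = 0.023593 m
L = sqrt(8 * 6016.2400 * 0.023593 / 114.0660)
L = 3.155 m


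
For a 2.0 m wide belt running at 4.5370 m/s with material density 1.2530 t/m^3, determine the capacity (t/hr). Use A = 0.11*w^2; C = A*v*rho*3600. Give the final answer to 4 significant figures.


A = 0.11 * 2.0^2 = 0.44 m^2
C = 0.44 * 4.5370 * 1.2530 * 3600
C = 9005 t/hr


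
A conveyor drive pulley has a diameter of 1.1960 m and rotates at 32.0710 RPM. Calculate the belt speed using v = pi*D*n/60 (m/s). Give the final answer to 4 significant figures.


v = pi * 1.1960 * 32.0710 / 60
v = 2.008 m/s


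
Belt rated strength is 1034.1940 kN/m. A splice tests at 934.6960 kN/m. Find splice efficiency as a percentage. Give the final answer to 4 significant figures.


Eff = 934.6960 / 1034.1940 * 100
Eff = 90.38 %


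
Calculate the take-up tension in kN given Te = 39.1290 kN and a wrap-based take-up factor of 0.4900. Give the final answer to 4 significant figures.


T_tu = 39.1290 * 0.4900
T_tu = 19.17 kN


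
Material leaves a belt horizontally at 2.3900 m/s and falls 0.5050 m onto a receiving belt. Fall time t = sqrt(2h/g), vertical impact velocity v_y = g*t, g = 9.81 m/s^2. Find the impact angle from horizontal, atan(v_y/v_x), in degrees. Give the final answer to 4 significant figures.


t = sqrt(2*0.5050/9.81) = 0.320868 s
v_y = 9.81 * 0.320868 = 3.14772 m/s
angle = atan(3.14772 / 2.3900) = 52.79 deg


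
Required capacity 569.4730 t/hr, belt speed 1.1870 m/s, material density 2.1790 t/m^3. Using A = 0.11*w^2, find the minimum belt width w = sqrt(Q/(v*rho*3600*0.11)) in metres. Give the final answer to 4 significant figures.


A_req = 569.4730 / (1.1870 * 2.1790 * 3600) = 0.0611593 m^2
w = sqrt(0.0611593 / 0.11)
w = 0.7456 m


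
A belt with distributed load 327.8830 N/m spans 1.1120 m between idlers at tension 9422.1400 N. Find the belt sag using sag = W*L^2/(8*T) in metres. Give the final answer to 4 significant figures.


sag = 327.8830 * 1.1120^2 / (8 * 9422.1400)
sag = 0.005379 m


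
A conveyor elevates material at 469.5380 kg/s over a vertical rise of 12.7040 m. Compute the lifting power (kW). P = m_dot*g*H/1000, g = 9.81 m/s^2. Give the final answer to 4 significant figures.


P = 469.5380 * 9.81 * 12.7040 / 1000
P = 58.52 kW


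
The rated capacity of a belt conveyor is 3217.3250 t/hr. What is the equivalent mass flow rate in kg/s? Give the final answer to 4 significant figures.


m_dot = 3217.3250 * 1000 / 3600
m_dot = 893.7 kg/s


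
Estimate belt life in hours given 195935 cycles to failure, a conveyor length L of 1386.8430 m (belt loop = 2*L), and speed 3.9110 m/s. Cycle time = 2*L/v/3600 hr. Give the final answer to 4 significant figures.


cycle_time = 2 * 1386.8430 / 3.9110 / 3600 = 0.197 hr
life = 195935 * 0.197 = 38600 hours


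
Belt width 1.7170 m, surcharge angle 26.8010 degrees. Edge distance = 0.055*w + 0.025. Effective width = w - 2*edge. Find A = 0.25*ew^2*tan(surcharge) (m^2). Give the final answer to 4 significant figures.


edge = 0.055*1.7170 + 0.025 = 0.119435 m
ew = 1.7170 - 2*0.119435 = 1.47813 m
A = 0.25 * 1.47813^2 * tan(26.8010 deg)
A = 0.2759 m^2


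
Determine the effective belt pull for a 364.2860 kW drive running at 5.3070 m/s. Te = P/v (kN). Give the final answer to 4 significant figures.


Te = P / v = 364.2860 / 5.3070
Te = 68.64 kN


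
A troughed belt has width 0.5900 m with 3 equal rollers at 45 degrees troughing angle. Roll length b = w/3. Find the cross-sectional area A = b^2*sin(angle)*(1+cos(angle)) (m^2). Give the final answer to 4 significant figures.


b = 0.5900/3 = 0.196667 m
A = 0.196667^2 * sin(45 deg) * (1 + cos(45 deg))
A = 0.04669 m^2


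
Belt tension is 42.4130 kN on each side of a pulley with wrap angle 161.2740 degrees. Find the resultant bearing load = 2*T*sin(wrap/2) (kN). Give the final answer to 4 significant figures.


F = 2 * 42.4130 * sin(161.2740/2 deg)
F = 83.70 kN


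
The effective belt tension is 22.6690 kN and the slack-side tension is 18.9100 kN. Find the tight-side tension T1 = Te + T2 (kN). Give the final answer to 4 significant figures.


T1 = Te + T2 = 22.6690 + 18.9100
T1 = 41.58 kN


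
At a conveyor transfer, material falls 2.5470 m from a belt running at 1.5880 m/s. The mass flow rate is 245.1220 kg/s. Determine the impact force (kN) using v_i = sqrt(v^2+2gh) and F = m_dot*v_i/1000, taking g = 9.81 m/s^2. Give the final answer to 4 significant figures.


v_i = sqrt(1.5880^2 + 2*9.81*2.5470) = 7.24527 m/s
F = 245.1220 * 7.24527 / 1000
F = 1.776 kN


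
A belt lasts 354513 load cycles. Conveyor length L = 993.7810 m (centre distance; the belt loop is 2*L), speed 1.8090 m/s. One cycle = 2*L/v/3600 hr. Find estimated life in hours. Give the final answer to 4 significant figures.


cycle_time = 2 * 993.7810 / 1.8090 / 3600 = 0.305197 hr
life = 354513 * 0.305197 = 108200 hours


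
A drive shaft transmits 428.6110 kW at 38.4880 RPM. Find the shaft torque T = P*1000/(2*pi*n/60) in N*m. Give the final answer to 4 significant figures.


omega = 2*pi*38.4880/60 = 4.03045 rad/s
T = 428.6110*1000 / 4.03045
T = 106300 N*m


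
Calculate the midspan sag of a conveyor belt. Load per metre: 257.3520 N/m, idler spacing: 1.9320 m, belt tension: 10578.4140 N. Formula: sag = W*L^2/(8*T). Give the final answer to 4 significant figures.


sag = 257.3520 * 1.9320^2 / (8 * 10578.4140)
sag = 0.01135 m


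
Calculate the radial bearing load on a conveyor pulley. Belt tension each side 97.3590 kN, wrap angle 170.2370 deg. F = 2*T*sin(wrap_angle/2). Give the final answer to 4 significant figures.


F = 2 * 97.3590 * sin(170.2370/2 deg)
F = 194.0 kN


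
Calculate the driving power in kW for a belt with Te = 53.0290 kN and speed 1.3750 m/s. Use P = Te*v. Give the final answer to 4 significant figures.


P = Te * v = 53.0290 * 1.3750
P = 72.91 kW


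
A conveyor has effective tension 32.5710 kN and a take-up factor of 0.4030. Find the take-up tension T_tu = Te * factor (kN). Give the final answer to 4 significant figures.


T_tu = 32.5710 * 0.4030
T_tu = 13.13 kN


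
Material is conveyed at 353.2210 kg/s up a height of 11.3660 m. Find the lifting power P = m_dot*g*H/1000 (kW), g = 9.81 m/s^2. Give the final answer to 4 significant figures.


P = 353.2210 * 9.81 * 11.3660 / 1000
P = 39.38 kW


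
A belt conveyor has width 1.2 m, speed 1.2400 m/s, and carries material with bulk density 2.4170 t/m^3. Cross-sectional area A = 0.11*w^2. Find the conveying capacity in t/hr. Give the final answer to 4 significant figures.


A = 0.11 * 1.2^2 = 0.1584 m^2
C = 0.1584 * 1.2400 * 2.4170 * 3600
C = 1709 t/hr


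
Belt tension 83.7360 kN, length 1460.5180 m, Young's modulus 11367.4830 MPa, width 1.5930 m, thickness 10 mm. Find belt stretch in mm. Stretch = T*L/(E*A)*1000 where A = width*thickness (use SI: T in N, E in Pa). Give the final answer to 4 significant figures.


A = 1.5930 * 0.01 = 0.01593 m^2
Stretch = 83.7360*1000 * 1460.5180 / (11367.4830e6 * 0.01593) * 1000
Stretch = 675.4 mm


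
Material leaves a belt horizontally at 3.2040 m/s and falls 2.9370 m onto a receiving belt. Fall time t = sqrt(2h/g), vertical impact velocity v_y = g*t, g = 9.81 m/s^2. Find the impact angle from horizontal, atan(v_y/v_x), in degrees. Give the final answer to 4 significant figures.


t = sqrt(2*2.9370/9.81) = 0.773807 s
v_y = 9.81 * 0.773807 = 7.59105 m/s
angle = atan(7.59105 / 3.2040) = 67.12 deg


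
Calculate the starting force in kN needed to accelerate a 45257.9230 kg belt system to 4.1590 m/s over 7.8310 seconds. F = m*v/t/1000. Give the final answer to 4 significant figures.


F = 45257.9230 * 4.1590 / 7.8310 / 1000
F = 24.04 kN


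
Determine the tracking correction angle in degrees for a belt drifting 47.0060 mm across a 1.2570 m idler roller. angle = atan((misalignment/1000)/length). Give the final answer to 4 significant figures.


misalign_m = 47.0060 / 1000 = 0.047006 m
angle = atan(0.047006 / 1.2570)
angle = 2.142 deg


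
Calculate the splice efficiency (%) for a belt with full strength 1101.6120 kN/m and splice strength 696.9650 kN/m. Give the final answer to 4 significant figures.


Eff = 696.9650 / 1101.6120 * 100
Eff = 63.27 %


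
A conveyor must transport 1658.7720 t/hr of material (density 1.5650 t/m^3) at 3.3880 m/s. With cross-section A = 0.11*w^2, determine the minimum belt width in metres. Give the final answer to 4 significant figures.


A_req = 1658.7720 / (3.3880 * 1.5650 * 3600) = 0.0869013 m^2
w = sqrt(0.0869013 / 0.11)
w = 0.8888 m


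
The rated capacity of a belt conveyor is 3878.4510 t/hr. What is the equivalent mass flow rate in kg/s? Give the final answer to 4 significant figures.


m_dot = 3878.4510 * 1000 / 3600
m_dot = 1077 kg/s


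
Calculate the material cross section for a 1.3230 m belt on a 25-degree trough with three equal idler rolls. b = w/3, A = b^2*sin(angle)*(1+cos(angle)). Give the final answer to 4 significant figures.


b = 1.3230/3 = 0.441 m
A = 0.441^2 * sin(25 deg) * (1 + cos(25 deg))
A = 0.1567 m^2


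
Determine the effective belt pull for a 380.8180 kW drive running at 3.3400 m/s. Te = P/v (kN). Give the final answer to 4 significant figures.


Te = P / v = 380.8180 / 3.3400
Te = 114.0 kN


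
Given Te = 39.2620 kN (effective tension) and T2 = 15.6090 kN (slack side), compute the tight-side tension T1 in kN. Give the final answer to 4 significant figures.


T1 = Te + T2 = 39.2620 + 15.6090
T1 = 54.87 kN


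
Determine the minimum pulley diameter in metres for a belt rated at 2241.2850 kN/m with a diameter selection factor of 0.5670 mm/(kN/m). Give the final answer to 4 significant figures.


D = 2241.2850 * 0.5670 / 1000
D = 1.271 m


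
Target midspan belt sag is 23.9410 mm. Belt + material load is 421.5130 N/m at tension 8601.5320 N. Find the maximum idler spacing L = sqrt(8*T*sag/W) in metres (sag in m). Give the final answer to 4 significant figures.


sag = 23.9410/1000 = 0.023941 m
L = sqrt(8 * 8601.5320 * 0.023941 / 421.5130)
L = 1.977 m


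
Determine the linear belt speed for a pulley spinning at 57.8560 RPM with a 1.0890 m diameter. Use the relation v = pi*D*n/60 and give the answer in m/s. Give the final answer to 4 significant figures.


v = pi * 1.0890 * 57.8560 / 60
v = 3.299 m/s


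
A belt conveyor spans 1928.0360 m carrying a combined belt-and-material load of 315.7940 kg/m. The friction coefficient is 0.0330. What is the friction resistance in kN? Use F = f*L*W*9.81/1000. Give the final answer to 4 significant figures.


F = 0.0330 * 1928.0360 * 315.7940 * 9.81 / 1000
F = 197.1 kN


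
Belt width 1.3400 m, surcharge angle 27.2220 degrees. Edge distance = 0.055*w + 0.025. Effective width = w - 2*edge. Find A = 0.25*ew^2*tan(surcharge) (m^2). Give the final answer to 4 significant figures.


edge = 0.055*1.3400 + 0.025 = 0.0987 m
ew = 1.3400 - 2*0.0987 = 1.1426 m
A = 0.25 * 1.1426^2 * tan(27.2220 deg)
A = 0.1679 m^2


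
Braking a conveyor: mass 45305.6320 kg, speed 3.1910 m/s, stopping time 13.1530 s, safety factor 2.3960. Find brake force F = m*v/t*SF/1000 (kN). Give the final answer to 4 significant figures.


F = 45305.6320 * 3.1910 / 13.1530 * 2.3960 / 1000
F = 26.34 kN


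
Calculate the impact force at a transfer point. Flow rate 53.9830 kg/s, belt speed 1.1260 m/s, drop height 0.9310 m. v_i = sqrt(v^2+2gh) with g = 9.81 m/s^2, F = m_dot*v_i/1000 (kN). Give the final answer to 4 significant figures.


v_i = sqrt(1.1260^2 + 2*9.81*0.9310) = 4.41974 m/s
F = 53.9830 * 4.41974 / 1000
F = 0.2386 kN


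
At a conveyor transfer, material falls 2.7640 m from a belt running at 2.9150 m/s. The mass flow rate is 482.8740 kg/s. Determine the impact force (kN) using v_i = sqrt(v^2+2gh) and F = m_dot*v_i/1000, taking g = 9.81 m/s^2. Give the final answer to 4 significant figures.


v_i = sqrt(2.9150^2 + 2*9.81*2.7640) = 7.92003 m/s
F = 482.8740 * 7.92003 / 1000
F = 3.824 kN


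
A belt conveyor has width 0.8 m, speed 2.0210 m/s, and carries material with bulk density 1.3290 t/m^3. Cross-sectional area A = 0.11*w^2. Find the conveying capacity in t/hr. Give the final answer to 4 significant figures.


A = 0.11 * 0.8^2 = 0.0704 m^2
C = 0.0704 * 2.0210 * 1.3290 * 3600
C = 680.7 t/hr


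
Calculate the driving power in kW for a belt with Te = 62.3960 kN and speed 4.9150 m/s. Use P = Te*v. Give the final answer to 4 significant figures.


P = Te * v = 62.3960 * 4.9150
P = 306.7 kW


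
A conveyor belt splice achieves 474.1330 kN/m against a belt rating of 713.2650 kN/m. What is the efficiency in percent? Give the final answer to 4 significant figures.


Eff = 474.1330 / 713.2650 * 100
Eff = 66.47 %


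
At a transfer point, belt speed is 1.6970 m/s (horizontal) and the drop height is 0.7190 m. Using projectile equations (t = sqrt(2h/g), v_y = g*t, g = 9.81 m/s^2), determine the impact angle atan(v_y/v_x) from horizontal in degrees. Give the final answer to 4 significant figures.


t = sqrt(2*0.7190/9.81) = 0.382864 s
v_y = 9.81 * 0.382864 = 3.7559 m/s
angle = atan(3.7559 / 1.6970) = 65.69 deg


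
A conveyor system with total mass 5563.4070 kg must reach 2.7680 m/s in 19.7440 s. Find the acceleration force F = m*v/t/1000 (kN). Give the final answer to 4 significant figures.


F = 5563.4070 * 2.7680 / 19.7440 / 1000
F = 0.7800 kN


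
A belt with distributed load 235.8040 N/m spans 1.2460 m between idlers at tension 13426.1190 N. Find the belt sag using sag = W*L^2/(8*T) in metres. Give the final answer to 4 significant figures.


sag = 235.8040 * 1.2460^2 / (8 * 13426.1190)
sag = 0.003408 m


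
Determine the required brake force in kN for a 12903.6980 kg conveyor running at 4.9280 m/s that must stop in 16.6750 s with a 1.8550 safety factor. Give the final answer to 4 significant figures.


F = 12903.6980 * 4.9280 / 16.6750 * 1.8550 / 1000
F = 7.074 kN


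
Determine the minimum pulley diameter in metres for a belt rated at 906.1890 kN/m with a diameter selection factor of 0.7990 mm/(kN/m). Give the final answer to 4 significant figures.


D = 906.1890 * 0.7990 / 1000
D = 0.7240 m


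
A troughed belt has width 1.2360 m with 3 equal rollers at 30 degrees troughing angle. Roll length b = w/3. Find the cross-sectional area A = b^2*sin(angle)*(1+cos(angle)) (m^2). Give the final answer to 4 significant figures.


b = 1.2360/3 = 0.412 m
A = 0.412^2 * sin(30 deg) * (1 + cos(30 deg))
A = 0.1584 m^2


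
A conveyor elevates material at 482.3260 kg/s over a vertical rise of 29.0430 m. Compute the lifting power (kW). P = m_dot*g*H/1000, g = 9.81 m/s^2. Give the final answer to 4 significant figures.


P = 482.3260 * 9.81 * 29.0430 / 1000
P = 137.4 kW


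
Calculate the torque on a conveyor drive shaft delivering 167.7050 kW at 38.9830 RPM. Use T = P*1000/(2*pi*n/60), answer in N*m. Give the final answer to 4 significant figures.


omega = 2*pi*38.9830/60 = 4.08229 rad/s
T = 167.7050*1000 / 4.08229
T = 41080 N*m


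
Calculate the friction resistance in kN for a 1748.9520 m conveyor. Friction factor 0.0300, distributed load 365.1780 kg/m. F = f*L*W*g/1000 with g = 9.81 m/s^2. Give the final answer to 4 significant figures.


F = 0.0300 * 1748.9520 * 365.1780 * 9.81 / 1000
F = 188.0 kN


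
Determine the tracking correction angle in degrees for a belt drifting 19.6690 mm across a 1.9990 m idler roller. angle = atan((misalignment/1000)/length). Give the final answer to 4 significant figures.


misalign_m = 19.6690 / 1000 = 0.019669 m
angle = atan(0.019669 / 1.9990)
angle = 0.5637 deg


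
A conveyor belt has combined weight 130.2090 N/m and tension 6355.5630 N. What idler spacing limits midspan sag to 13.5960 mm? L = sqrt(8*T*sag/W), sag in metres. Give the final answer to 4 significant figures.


sag = 13.5960/1000 = 0.013596 m
L = sqrt(8 * 6355.5630 * 0.013596 / 130.2090)
L = 2.304 m


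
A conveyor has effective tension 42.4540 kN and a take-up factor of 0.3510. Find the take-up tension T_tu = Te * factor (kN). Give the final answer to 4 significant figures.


T_tu = 42.4540 * 0.3510
T_tu = 14.90 kN


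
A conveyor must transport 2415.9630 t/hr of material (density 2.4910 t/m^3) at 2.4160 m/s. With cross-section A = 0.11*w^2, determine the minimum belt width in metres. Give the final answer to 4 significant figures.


A_req = 2415.9630 / (2.4160 * 2.4910 * 3600) = 0.111511 m^2
w = sqrt(0.111511 / 0.11)
w = 1.007 m
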